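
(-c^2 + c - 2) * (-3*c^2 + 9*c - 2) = 3*c^4 - 12*c^3 + 17*c^2 - 20*c + 4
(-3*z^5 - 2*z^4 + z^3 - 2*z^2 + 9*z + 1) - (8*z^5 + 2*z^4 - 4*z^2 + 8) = -11*z^5 - 4*z^4 + z^3 + 2*z^2 + 9*z - 7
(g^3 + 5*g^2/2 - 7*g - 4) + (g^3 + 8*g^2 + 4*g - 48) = 2*g^3 + 21*g^2/2 - 3*g - 52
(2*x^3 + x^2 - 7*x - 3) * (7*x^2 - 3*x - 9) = 14*x^5 + x^4 - 70*x^3 - 9*x^2 + 72*x + 27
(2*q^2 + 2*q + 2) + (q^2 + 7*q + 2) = 3*q^2 + 9*q + 4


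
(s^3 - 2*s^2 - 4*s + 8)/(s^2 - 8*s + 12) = (s^2 - 4)/(s - 6)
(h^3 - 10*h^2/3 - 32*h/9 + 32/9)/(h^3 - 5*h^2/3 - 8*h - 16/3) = (h - 2/3)/(h + 1)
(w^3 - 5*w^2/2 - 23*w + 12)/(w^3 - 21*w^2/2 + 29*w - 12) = (w + 4)/(w - 4)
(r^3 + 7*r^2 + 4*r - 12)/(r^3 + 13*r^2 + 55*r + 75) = (r^3 + 7*r^2 + 4*r - 12)/(r^3 + 13*r^2 + 55*r + 75)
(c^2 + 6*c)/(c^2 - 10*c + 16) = c*(c + 6)/(c^2 - 10*c + 16)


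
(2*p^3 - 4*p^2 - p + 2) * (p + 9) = 2*p^4 + 14*p^3 - 37*p^2 - 7*p + 18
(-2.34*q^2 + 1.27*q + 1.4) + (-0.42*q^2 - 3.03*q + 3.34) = -2.76*q^2 - 1.76*q + 4.74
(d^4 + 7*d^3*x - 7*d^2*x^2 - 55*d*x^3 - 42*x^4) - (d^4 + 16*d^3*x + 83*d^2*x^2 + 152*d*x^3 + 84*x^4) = -9*d^3*x - 90*d^2*x^2 - 207*d*x^3 - 126*x^4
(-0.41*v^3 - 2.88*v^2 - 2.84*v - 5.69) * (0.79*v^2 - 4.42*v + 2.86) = -0.3239*v^5 - 0.463*v^4 + 9.3134*v^3 - 0.1791*v^2 + 17.0274*v - 16.2734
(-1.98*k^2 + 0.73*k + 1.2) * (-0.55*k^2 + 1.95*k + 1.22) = 1.089*k^4 - 4.2625*k^3 - 1.6521*k^2 + 3.2306*k + 1.464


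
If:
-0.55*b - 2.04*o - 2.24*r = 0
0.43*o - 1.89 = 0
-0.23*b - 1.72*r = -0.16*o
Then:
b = -39.46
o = 4.40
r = 5.68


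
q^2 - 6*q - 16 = (q - 8)*(q + 2)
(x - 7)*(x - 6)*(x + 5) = x^3 - 8*x^2 - 23*x + 210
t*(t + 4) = t^2 + 4*t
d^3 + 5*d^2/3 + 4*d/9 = d*(d + 1/3)*(d + 4/3)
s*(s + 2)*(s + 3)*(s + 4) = s^4 + 9*s^3 + 26*s^2 + 24*s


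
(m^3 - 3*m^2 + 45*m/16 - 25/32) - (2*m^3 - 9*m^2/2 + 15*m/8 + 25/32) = -m^3 + 3*m^2/2 + 15*m/16 - 25/16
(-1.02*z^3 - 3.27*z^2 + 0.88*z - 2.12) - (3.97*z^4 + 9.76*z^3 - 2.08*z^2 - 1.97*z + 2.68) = -3.97*z^4 - 10.78*z^3 - 1.19*z^2 + 2.85*z - 4.8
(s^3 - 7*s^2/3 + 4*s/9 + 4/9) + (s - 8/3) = s^3 - 7*s^2/3 + 13*s/9 - 20/9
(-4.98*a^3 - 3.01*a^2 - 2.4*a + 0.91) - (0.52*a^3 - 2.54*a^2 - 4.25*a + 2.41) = -5.5*a^3 - 0.47*a^2 + 1.85*a - 1.5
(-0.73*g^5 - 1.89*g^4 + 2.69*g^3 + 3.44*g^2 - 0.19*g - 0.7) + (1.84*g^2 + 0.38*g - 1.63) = -0.73*g^5 - 1.89*g^4 + 2.69*g^3 + 5.28*g^2 + 0.19*g - 2.33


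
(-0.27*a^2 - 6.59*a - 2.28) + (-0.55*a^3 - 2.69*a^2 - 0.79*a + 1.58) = -0.55*a^3 - 2.96*a^2 - 7.38*a - 0.7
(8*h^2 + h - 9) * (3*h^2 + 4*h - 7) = 24*h^4 + 35*h^3 - 79*h^2 - 43*h + 63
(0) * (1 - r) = 0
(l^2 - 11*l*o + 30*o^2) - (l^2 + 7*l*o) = -18*l*o + 30*o^2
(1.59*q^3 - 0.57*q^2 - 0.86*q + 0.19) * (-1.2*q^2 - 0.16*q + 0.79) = -1.908*q^5 + 0.4296*q^4 + 2.3793*q^3 - 0.5407*q^2 - 0.7098*q + 0.1501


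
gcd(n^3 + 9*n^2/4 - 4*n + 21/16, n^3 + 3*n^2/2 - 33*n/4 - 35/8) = n + 7/2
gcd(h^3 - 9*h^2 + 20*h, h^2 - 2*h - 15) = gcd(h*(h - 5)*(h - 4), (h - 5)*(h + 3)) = h - 5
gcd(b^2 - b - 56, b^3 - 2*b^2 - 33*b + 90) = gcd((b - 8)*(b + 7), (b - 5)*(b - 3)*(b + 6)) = 1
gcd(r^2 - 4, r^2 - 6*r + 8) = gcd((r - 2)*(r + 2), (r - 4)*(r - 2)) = r - 2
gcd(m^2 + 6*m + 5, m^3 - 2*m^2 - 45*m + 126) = 1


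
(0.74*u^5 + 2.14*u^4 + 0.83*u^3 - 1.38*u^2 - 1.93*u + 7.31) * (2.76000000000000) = 2.0424*u^5 + 5.9064*u^4 + 2.2908*u^3 - 3.8088*u^2 - 5.3268*u + 20.1756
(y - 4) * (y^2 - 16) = y^3 - 4*y^2 - 16*y + 64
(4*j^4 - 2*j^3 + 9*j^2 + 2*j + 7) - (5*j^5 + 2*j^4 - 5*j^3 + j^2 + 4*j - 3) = -5*j^5 + 2*j^4 + 3*j^3 + 8*j^2 - 2*j + 10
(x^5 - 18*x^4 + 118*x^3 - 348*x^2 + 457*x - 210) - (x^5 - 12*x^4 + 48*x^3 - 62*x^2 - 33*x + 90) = -6*x^4 + 70*x^3 - 286*x^2 + 490*x - 300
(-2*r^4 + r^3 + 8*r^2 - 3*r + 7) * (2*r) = -4*r^5 + 2*r^4 + 16*r^3 - 6*r^2 + 14*r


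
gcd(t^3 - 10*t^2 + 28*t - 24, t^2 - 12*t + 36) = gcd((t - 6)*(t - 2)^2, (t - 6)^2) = t - 6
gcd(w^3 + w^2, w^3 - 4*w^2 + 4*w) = w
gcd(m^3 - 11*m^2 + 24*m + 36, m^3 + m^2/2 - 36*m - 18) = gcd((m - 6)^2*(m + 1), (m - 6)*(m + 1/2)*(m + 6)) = m - 6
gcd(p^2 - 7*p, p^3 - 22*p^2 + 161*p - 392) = p - 7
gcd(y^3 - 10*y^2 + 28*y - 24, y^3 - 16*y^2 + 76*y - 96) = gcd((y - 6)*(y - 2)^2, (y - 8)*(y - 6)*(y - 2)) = y^2 - 8*y + 12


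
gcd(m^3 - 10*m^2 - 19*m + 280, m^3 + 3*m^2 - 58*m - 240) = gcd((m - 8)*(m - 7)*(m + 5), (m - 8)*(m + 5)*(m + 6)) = m^2 - 3*m - 40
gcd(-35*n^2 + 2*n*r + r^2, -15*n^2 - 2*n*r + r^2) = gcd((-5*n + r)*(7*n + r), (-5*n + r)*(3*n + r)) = -5*n + r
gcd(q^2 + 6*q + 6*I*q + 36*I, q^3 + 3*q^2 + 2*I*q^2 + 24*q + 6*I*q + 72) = q + 6*I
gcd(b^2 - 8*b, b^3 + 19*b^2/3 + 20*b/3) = b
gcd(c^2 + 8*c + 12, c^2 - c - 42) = c + 6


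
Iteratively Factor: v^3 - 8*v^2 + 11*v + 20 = (v - 4)*(v^2 - 4*v - 5) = (v - 5)*(v - 4)*(v + 1)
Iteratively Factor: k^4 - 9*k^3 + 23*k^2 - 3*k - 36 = (k - 3)*(k^3 - 6*k^2 + 5*k + 12) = (k - 3)^2*(k^2 - 3*k - 4) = (k - 4)*(k - 3)^2*(k + 1)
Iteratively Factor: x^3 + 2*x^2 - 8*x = (x)*(x^2 + 2*x - 8) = x*(x - 2)*(x + 4)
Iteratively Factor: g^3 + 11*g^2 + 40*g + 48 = (g + 4)*(g^2 + 7*g + 12) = (g + 4)^2*(g + 3)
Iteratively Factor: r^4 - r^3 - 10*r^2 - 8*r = (r)*(r^3 - r^2 - 10*r - 8) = r*(r + 2)*(r^2 - 3*r - 4) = r*(r - 4)*(r + 2)*(r + 1)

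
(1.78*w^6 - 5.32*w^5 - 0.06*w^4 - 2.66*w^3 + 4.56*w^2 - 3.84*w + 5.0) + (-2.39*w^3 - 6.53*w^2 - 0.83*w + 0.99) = 1.78*w^6 - 5.32*w^5 - 0.06*w^4 - 5.05*w^3 - 1.97*w^2 - 4.67*w + 5.99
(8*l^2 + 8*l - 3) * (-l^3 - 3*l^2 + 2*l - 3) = -8*l^5 - 32*l^4 - 5*l^3 + l^2 - 30*l + 9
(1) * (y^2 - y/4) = y^2 - y/4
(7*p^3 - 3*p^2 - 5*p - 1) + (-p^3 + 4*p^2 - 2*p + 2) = 6*p^3 + p^2 - 7*p + 1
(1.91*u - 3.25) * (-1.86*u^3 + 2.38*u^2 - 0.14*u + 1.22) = -3.5526*u^4 + 10.5908*u^3 - 8.0024*u^2 + 2.7852*u - 3.965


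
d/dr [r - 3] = 1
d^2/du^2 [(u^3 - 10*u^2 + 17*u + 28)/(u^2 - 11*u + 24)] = 8*(u^3 + 3*u^2 - 105*u + 361)/(u^6 - 33*u^5 + 435*u^4 - 2915*u^3 + 10440*u^2 - 19008*u + 13824)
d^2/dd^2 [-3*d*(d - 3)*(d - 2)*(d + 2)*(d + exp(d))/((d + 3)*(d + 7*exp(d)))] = 18*(d^8*exp(d) - 7*d^7*exp(2*d) + 7*d^7*exp(d) - d^7 + 35*d^6*exp(2*d) - 8*d^6*exp(d) - 7*d^6 + 238*d^5*exp(2*d) - 168*d^5*exp(d) - 9*d^5 - 49*d^4*exp(3*d) - 742*d^4*exp(2*d) - 255*d^4*exp(d) + 27*d^4 - 343*d^3*exp(3*d) - 2821*d^3*exp(2*d) + 525*d^3*exp(d) + 24*d^3 - 441*d^2*exp(3*d) + 2583*d^2*exp(2*d) + 504*d^2*exp(d) + 1323*d*exp(3*d) + 5040*d*exp(2*d) + 1176*exp(3*d) - 1512*exp(2*d))/(d^6 + 21*d^5*exp(d) + 9*d^5 + 147*d^4*exp(2*d) + 189*d^4*exp(d) + 27*d^4 + 343*d^3*exp(3*d) + 1323*d^3*exp(2*d) + 567*d^3*exp(d) + 27*d^3 + 3087*d^2*exp(3*d) + 3969*d^2*exp(2*d) + 567*d^2*exp(d) + 9261*d*exp(3*d) + 3969*d*exp(2*d) + 9261*exp(3*d))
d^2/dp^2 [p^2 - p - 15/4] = 2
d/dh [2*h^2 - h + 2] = 4*h - 1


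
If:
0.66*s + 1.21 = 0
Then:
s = -1.83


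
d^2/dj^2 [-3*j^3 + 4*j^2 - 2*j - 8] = 8 - 18*j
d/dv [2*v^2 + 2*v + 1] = 4*v + 2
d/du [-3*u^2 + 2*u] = 2 - 6*u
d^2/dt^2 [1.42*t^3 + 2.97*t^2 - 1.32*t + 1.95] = 8.52*t + 5.94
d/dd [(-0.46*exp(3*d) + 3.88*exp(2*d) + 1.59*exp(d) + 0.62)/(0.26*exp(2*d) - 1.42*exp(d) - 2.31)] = (-0.1196*exp(4*d) + 1.3064*exp(3*d) - 2.7352*exp(2*d) - 18.248*exp(d) - 2.7925)*exp(d)/(0.0676*exp(4*d) - 0.7384*exp(3*d) + 0.8152*exp(2*d) + 6.5604*exp(d) + 5.3361)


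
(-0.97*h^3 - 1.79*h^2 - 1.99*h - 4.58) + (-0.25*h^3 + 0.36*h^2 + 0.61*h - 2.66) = -1.22*h^3 - 1.43*h^2 - 1.38*h - 7.24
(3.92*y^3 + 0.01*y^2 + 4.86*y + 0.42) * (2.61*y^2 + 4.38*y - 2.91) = 10.2312*y^5 + 17.1957*y^4 + 1.3212*y^3 + 22.3539*y^2 - 12.303*y - 1.2222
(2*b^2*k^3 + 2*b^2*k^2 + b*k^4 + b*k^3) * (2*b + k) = 4*b^3*k^3 + 4*b^3*k^2 + 4*b^2*k^4 + 4*b^2*k^3 + b*k^5 + b*k^4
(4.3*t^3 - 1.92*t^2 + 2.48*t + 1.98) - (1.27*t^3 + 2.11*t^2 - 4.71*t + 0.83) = 3.03*t^3 - 4.03*t^2 + 7.19*t + 1.15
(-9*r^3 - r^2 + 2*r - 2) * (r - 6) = -9*r^4 + 53*r^3 + 8*r^2 - 14*r + 12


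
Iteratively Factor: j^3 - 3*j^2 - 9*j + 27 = (j + 3)*(j^2 - 6*j + 9) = (j - 3)*(j + 3)*(j - 3)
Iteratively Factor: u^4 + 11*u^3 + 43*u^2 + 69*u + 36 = (u + 3)*(u^3 + 8*u^2 + 19*u + 12) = (u + 1)*(u + 3)*(u^2 + 7*u + 12) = (u + 1)*(u + 3)^2*(u + 4)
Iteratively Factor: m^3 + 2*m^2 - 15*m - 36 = (m + 3)*(m^2 - m - 12) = (m + 3)^2*(m - 4)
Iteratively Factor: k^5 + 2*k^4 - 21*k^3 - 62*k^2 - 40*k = (k)*(k^4 + 2*k^3 - 21*k^2 - 62*k - 40) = k*(k - 5)*(k^3 + 7*k^2 + 14*k + 8) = k*(k - 5)*(k + 2)*(k^2 + 5*k + 4) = k*(k - 5)*(k + 1)*(k + 2)*(k + 4)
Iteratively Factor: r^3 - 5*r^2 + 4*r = (r)*(r^2 - 5*r + 4) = r*(r - 4)*(r - 1)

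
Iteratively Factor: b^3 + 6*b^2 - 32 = (b + 4)*(b^2 + 2*b - 8) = (b + 4)^2*(b - 2)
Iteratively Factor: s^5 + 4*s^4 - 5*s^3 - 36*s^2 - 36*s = (s + 2)*(s^4 + 2*s^3 - 9*s^2 - 18*s) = (s - 3)*(s + 2)*(s^3 + 5*s^2 + 6*s) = (s - 3)*(s + 2)*(s + 3)*(s^2 + 2*s) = (s - 3)*(s + 2)^2*(s + 3)*(s)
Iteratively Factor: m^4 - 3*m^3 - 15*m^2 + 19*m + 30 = (m - 5)*(m^3 + 2*m^2 - 5*m - 6) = (m - 5)*(m + 1)*(m^2 + m - 6) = (m - 5)*(m - 2)*(m + 1)*(m + 3)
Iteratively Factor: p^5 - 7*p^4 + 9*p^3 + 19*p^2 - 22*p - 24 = (p - 2)*(p^4 - 5*p^3 - p^2 + 17*p + 12) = (p - 3)*(p - 2)*(p^3 - 2*p^2 - 7*p - 4) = (p - 4)*(p - 3)*(p - 2)*(p^2 + 2*p + 1) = (p - 4)*(p - 3)*(p - 2)*(p + 1)*(p + 1)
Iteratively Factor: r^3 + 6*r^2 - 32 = (r - 2)*(r^2 + 8*r + 16) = (r - 2)*(r + 4)*(r + 4)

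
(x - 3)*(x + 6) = x^2 + 3*x - 18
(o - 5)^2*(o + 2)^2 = o^4 - 6*o^3 - 11*o^2 + 60*o + 100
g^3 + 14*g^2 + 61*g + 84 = (g + 3)*(g + 4)*(g + 7)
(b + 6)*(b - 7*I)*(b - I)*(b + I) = b^4 + 6*b^3 - 7*I*b^3 + b^2 - 42*I*b^2 + 6*b - 7*I*b - 42*I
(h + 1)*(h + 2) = h^2 + 3*h + 2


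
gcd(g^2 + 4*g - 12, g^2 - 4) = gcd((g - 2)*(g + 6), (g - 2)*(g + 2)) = g - 2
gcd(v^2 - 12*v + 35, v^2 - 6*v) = 1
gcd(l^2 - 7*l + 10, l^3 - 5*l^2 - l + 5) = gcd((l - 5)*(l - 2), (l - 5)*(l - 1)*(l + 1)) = l - 5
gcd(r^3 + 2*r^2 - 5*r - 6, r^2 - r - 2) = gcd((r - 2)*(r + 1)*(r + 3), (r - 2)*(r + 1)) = r^2 - r - 2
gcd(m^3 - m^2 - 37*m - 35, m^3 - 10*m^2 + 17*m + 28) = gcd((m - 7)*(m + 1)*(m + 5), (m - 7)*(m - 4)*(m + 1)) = m^2 - 6*m - 7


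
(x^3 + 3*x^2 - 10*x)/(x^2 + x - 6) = x*(x + 5)/(x + 3)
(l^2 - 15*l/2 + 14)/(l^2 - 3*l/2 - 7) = (l - 4)/(l + 2)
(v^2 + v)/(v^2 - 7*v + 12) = v*(v + 1)/(v^2 - 7*v + 12)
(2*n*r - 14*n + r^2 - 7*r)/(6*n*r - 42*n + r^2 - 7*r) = (2*n + r)/(6*n + r)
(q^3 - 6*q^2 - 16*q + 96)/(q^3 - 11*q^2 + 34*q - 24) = (q + 4)/(q - 1)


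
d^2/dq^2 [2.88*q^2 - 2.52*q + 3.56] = 5.76000000000000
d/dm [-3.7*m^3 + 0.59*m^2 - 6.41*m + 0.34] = -11.1*m^2 + 1.18*m - 6.41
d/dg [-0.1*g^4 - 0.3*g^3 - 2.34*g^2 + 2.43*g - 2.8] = -0.4*g^3 - 0.9*g^2 - 4.68*g + 2.43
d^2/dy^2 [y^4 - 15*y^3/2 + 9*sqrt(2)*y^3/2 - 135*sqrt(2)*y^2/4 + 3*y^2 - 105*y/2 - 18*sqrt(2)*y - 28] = 12*y^2 - 45*y + 27*sqrt(2)*y - 135*sqrt(2)/2 + 6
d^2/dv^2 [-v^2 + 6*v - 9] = -2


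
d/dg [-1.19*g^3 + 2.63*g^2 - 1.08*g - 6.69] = -3.57*g^2 + 5.26*g - 1.08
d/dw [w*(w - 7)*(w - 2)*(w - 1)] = 4*w^3 - 30*w^2 + 46*w - 14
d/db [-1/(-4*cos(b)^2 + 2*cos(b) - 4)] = (4*cos(b) - 1)*sin(b)/(2*(-cos(b) + cos(2*b) + 3)^2)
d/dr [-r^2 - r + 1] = -2*r - 1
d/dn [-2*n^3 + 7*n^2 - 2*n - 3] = -6*n^2 + 14*n - 2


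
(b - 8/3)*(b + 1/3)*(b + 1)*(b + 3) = b^4 + 5*b^3/3 - 65*b^2/9 - 95*b/9 - 8/3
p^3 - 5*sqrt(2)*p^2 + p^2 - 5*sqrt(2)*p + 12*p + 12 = (p + 1)*(p - 3*sqrt(2))*(p - 2*sqrt(2))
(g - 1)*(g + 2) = g^2 + g - 2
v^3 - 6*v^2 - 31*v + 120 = (v - 8)*(v - 3)*(v + 5)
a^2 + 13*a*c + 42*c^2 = (a + 6*c)*(a + 7*c)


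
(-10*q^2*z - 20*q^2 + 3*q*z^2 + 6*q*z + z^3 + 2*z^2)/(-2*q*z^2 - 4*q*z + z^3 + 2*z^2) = (5*q + z)/z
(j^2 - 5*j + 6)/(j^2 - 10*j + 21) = (j - 2)/(j - 7)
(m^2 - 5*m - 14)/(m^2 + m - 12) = (m^2 - 5*m - 14)/(m^2 + m - 12)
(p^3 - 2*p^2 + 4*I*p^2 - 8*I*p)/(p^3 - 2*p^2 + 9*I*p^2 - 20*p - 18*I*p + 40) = p/(p + 5*I)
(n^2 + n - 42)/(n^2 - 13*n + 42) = (n + 7)/(n - 7)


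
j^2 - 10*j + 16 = (j - 8)*(j - 2)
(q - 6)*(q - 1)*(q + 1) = q^3 - 6*q^2 - q + 6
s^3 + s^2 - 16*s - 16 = (s - 4)*(s + 1)*(s + 4)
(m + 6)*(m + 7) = m^2 + 13*m + 42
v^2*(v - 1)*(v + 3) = v^4 + 2*v^3 - 3*v^2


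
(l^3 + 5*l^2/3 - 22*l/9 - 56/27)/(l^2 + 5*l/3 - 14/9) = (9*l^2 - 6*l - 8)/(3*(3*l - 2))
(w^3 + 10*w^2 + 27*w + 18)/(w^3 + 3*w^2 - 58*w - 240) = (w^2 + 4*w + 3)/(w^2 - 3*w - 40)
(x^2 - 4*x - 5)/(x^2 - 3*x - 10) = (x + 1)/(x + 2)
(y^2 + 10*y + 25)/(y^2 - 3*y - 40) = (y + 5)/(y - 8)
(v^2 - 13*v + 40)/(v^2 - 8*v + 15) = (v - 8)/(v - 3)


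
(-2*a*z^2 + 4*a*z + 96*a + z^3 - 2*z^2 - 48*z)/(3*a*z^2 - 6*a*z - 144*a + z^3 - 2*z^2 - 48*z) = (-2*a + z)/(3*a + z)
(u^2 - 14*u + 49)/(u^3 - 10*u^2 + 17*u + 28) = (u - 7)/(u^2 - 3*u - 4)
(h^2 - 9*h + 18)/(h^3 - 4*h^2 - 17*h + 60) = (h - 6)/(h^2 - h - 20)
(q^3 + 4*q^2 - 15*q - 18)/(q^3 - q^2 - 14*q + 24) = (q^2 + 7*q + 6)/(q^2 + 2*q - 8)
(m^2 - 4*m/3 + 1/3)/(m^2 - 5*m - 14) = (-3*m^2 + 4*m - 1)/(3*(-m^2 + 5*m + 14))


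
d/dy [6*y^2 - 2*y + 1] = 12*y - 2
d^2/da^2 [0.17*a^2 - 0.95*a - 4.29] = 0.340000000000000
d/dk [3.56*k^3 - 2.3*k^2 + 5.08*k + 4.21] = 10.68*k^2 - 4.6*k + 5.08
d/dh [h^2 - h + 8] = 2*h - 1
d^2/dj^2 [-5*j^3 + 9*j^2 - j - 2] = 18 - 30*j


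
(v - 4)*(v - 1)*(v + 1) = v^3 - 4*v^2 - v + 4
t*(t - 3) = t^2 - 3*t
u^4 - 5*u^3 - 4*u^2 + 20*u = u*(u - 5)*(u - 2)*(u + 2)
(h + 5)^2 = h^2 + 10*h + 25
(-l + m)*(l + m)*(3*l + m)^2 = -9*l^4 - 6*l^3*m + 8*l^2*m^2 + 6*l*m^3 + m^4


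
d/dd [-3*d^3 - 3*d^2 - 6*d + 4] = -9*d^2 - 6*d - 6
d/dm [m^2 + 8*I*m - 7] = 2*m + 8*I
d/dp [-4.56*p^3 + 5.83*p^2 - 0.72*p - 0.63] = -13.68*p^2 + 11.66*p - 0.72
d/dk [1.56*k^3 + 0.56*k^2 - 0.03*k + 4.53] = 4.68*k^2 + 1.12*k - 0.03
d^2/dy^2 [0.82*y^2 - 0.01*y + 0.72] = 1.64000000000000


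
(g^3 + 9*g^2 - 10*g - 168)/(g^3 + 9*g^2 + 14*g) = (g^2 + 2*g - 24)/(g*(g + 2))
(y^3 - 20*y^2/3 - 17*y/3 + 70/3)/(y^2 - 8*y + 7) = (3*y^2 + y - 10)/(3*(y - 1))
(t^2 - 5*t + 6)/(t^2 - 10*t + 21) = (t - 2)/(t - 7)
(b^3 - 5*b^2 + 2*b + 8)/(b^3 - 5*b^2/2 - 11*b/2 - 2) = 2*(b - 2)/(2*b + 1)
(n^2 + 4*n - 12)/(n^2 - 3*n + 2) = (n + 6)/(n - 1)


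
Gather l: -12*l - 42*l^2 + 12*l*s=-42*l^2 + l*(12*s - 12)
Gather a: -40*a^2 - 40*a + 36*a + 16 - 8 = -40*a^2 - 4*a + 8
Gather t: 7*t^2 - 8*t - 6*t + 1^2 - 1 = 7*t^2 - 14*t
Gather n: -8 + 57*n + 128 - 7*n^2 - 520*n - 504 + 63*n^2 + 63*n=56*n^2 - 400*n - 384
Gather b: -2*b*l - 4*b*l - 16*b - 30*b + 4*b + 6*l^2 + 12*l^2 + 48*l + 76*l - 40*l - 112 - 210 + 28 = b*(-6*l - 42) + 18*l^2 + 84*l - 294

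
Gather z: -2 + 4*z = 4*z - 2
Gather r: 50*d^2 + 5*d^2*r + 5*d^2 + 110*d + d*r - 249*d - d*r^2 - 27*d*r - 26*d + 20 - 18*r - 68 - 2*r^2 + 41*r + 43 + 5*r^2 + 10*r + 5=55*d^2 - 165*d + r^2*(3 - d) + r*(5*d^2 - 26*d + 33)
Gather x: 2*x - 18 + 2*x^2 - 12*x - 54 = 2*x^2 - 10*x - 72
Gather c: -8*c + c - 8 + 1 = -7*c - 7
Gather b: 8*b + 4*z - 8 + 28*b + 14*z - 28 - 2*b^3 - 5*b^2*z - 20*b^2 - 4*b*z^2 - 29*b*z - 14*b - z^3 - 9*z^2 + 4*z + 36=-2*b^3 + b^2*(-5*z - 20) + b*(-4*z^2 - 29*z + 22) - z^3 - 9*z^2 + 22*z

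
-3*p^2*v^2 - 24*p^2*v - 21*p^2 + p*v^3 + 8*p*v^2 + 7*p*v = (-3*p + v)*(v + 7)*(p*v + p)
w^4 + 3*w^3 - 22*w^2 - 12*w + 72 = (w - 3)*(w - 2)*(w + 2)*(w + 6)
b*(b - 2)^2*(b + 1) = b^4 - 3*b^3 + 4*b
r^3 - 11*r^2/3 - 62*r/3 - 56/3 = (r - 7)*(r + 4/3)*(r + 2)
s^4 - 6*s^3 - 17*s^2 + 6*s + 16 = (s - 8)*(s - 1)*(s + 1)*(s + 2)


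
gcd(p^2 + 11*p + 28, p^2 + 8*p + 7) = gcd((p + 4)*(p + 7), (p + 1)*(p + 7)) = p + 7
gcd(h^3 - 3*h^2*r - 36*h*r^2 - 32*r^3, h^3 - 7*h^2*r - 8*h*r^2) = -h^2 + 7*h*r + 8*r^2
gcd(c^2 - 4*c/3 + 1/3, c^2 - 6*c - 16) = 1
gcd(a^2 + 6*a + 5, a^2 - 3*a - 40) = a + 5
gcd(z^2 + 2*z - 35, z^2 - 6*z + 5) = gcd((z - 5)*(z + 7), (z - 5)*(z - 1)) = z - 5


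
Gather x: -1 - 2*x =-2*x - 1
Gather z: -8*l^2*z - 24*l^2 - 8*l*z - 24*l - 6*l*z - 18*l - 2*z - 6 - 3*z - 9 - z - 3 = -24*l^2 - 42*l + z*(-8*l^2 - 14*l - 6) - 18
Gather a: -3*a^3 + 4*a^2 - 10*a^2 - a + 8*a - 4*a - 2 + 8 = -3*a^3 - 6*a^2 + 3*a + 6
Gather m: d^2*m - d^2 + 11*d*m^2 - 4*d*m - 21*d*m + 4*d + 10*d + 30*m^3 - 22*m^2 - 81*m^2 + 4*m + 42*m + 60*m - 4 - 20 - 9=-d^2 + 14*d + 30*m^3 + m^2*(11*d - 103) + m*(d^2 - 25*d + 106) - 33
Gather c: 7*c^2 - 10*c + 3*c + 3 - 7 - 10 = 7*c^2 - 7*c - 14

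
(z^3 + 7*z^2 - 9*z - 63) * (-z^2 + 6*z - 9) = -z^5 - z^4 + 42*z^3 - 54*z^2 - 297*z + 567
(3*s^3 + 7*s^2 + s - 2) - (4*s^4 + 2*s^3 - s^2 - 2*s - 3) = -4*s^4 + s^3 + 8*s^2 + 3*s + 1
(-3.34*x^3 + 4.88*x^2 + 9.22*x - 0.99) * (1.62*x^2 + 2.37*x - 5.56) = -5.4108*x^5 - 0.0101999999999993*x^4 + 45.0724*x^3 - 6.88519999999999*x^2 - 53.6095*x + 5.5044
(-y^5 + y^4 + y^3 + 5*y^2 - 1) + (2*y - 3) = -y^5 + y^4 + y^3 + 5*y^2 + 2*y - 4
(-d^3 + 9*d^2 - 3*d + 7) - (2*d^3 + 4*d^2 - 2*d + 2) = -3*d^3 + 5*d^2 - d + 5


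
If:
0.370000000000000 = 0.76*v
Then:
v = 0.49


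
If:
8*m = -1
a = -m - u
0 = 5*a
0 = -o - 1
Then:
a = 0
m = -1/8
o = -1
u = 1/8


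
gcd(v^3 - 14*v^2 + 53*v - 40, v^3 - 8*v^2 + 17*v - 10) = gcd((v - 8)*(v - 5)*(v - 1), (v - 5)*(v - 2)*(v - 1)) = v^2 - 6*v + 5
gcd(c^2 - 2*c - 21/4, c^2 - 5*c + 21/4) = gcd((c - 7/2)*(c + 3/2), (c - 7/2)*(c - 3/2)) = c - 7/2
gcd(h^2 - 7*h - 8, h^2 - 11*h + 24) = h - 8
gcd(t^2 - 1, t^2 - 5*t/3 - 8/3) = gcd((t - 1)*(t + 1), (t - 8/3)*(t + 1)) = t + 1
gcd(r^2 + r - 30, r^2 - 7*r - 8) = 1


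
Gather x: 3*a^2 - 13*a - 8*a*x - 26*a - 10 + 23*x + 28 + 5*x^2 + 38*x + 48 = 3*a^2 - 39*a + 5*x^2 + x*(61 - 8*a) + 66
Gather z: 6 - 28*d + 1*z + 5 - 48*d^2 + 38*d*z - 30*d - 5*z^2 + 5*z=-48*d^2 - 58*d - 5*z^2 + z*(38*d + 6) + 11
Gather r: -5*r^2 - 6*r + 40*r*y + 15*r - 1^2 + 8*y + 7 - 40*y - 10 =-5*r^2 + r*(40*y + 9) - 32*y - 4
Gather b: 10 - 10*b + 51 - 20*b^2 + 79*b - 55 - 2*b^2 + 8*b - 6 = -22*b^2 + 77*b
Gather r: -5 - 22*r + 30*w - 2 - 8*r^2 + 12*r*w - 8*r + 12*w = -8*r^2 + r*(12*w - 30) + 42*w - 7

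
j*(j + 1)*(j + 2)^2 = j^4 + 5*j^3 + 8*j^2 + 4*j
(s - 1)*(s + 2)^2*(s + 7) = s^4 + 10*s^3 + 21*s^2 - 4*s - 28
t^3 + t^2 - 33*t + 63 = (t - 3)^2*(t + 7)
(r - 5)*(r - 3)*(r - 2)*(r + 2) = r^4 - 8*r^3 + 11*r^2 + 32*r - 60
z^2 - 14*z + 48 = (z - 8)*(z - 6)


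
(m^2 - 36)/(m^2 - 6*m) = (m + 6)/m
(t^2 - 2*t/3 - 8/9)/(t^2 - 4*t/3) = (t + 2/3)/t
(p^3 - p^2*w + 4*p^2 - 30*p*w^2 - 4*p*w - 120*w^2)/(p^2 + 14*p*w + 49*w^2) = (p^3 - p^2*w + 4*p^2 - 30*p*w^2 - 4*p*w - 120*w^2)/(p^2 + 14*p*w + 49*w^2)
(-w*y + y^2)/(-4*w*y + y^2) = (w - y)/(4*w - y)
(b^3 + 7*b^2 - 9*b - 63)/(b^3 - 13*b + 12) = (b^2 + 10*b + 21)/(b^2 + 3*b - 4)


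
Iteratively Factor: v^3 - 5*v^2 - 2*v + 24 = (v - 3)*(v^2 - 2*v - 8) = (v - 3)*(v + 2)*(v - 4)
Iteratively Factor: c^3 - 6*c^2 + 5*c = (c)*(c^2 - 6*c + 5) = c*(c - 1)*(c - 5)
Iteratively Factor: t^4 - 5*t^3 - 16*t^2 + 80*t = (t - 5)*(t^3 - 16*t) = (t - 5)*(t - 4)*(t^2 + 4*t) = (t - 5)*(t - 4)*(t + 4)*(t)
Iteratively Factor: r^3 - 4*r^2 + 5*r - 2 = (r - 1)*(r^2 - 3*r + 2) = (r - 2)*(r - 1)*(r - 1)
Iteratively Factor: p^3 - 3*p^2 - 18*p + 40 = (p + 4)*(p^2 - 7*p + 10) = (p - 2)*(p + 4)*(p - 5)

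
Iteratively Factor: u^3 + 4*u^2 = (u)*(u^2 + 4*u) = u^2*(u + 4)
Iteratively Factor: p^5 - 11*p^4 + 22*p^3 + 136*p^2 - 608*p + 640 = (p - 4)*(p^4 - 7*p^3 - 6*p^2 + 112*p - 160) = (p - 4)*(p + 4)*(p^3 - 11*p^2 + 38*p - 40) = (p - 5)*(p - 4)*(p + 4)*(p^2 - 6*p + 8) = (p - 5)*(p - 4)*(p - 2)*(p + 4)*(p - 4)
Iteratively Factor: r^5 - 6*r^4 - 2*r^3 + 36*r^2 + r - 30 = (r + 2)*(r^4 - 8*r^3 + 14*r^2 + 8*r - 15) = (r - 3)*(r + 2)*(r^3 - 5*r^2 - r + 5) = (r - 5)*(r - 3)*(r + 2)*(r^2 - 1) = (r - 5)*(r - 3)*(r + 1)*(r + 2)*(r - 1)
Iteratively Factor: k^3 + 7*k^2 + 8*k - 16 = (k + 4)*(k^2 + 3*k - 4) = (k + 4)^2*(k - 1)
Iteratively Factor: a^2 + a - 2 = (a - 1)*(a + 2)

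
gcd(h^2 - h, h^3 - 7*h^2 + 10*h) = h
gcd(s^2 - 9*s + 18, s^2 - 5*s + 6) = s - 3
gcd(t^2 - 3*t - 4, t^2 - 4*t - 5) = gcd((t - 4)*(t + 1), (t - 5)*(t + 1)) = t + 1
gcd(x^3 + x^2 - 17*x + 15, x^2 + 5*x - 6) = x - 1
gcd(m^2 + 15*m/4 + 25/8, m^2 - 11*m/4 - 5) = m + 5/4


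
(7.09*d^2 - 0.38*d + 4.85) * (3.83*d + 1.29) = 27.1547*d^3 + 7.6907*d^2 + 18.0853*d + 6.2565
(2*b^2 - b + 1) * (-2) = -4*b^2 + 2*b - 2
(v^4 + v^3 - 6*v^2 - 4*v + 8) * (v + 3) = v^5 + 4*v^4 - 3*v^3 - 22*v^2 - 4*v + 24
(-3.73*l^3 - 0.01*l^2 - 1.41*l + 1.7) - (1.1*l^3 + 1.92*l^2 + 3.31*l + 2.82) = -4.83*l^3 - 1.93*l^2 - 4.72*l - 1.12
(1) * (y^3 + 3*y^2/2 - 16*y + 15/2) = y^3 + 3*y^2/2 - 16*y + 15/2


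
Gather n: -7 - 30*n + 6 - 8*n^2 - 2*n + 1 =-8*n^2 - 32*n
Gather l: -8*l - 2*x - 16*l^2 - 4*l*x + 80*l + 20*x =-16*l^2 + l*(72 - 4*x) + 18*x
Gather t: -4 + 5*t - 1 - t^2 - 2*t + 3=-t^2 + 3*t - 2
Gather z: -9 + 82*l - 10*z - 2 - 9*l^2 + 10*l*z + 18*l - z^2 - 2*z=-9*l^2 + 100*l - z^2 + z*(10*l - 12) - 11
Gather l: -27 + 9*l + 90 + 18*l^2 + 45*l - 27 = 18*l^2 + 54*l + 36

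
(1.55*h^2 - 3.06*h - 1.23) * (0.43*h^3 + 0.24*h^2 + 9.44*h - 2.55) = 0.6665*h^5 - 0.9438*h^4 + 13.3687*h^3 - 33.1341*h^2 - 3.8082*h + 3.1365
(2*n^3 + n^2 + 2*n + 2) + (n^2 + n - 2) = 2*n^3 + 2*n^2 + 3*n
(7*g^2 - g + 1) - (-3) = 7*g^2 - g + 4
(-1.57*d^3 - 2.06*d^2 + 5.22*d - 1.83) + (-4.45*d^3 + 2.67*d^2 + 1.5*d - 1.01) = -6.02*d^3 + 0.61*d^2 + 6.72*d - 2.84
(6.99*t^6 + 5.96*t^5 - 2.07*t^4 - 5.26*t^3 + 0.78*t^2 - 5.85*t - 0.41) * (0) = 0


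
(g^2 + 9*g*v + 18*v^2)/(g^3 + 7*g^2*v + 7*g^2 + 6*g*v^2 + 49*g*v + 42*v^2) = (g + 3*v)/(g^2 + g*v + 7*g + 7*v)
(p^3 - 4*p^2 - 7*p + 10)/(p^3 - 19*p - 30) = (p - 1)/(p + 3)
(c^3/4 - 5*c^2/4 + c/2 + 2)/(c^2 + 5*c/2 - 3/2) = (c^3 - 5*c^2 + 2*c + 8)/(2*(2*c^2 + 5*c - 3))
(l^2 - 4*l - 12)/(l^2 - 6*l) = (l + 2)/l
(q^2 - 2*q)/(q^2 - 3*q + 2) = q/(q - 1)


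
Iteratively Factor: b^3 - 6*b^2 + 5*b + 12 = (b - 4)*(b^2 - 2*b - 3) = (b - 4)*(b + 1)*(b - 3)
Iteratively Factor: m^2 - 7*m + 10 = (m - 2)*(m - 5)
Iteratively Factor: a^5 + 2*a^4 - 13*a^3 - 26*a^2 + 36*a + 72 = (a + 2)*(a^4 - 13*a^2 + 36) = (a + 2)*(a + 3)*(a^3 - 3*a^2 - 4*a + 12) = (a + 2)^2*(a + 3)*(a^2 - 5*a + 6) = (a - 2)*(a + 2)^2*(a + 3)*(a - 3)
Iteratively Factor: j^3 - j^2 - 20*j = (j)*(j^2 - j - 20) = j*(j + 4)*(j - 5)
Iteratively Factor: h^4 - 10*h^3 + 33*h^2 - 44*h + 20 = (h - 2)*(h^3 - 8*h^2 + 17*h - 10) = (h - 5)*(h - 2)*(h^2 - 3*h + 2) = (h - 5)*(h - 2)^2*(h - 1)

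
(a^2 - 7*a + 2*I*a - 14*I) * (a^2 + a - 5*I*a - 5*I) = a^4 - 6*a^3 - 3*I*a^3 + 3*a^2 + 18*I*a^2 - 60*a + 21*I*a - 70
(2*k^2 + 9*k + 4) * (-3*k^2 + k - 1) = -6*k^4 - 25*k^3 - 5*k^2 - 5*k - 4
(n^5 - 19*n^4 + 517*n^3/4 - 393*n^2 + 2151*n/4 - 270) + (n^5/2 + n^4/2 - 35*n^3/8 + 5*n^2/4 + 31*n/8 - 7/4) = 3*n^5/2 - 37*n^4/2 + 999*n^3/8 - 1567*n^2/4 + 4333*n/8 - 1087/4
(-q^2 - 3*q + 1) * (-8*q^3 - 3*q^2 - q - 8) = 8*q^5 + 27*q^4 + 2*q^3 + 8*q^2 + 23*q - 8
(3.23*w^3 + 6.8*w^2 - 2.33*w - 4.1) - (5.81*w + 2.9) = 3.23*w^3 + 6.8*w^2 - 8.14*w - 7.0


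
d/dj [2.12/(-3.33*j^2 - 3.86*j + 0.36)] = (14.1192*j + 8.1832)/(3.33*j^2 + 3.86*j - 0.36)^2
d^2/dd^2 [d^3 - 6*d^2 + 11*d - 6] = 6*d - 12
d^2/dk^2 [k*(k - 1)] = 2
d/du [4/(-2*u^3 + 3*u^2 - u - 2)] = 4*(6*u^2 - 6*u + 1)/(2*u^3 - 3*u^2 + u + 2)^2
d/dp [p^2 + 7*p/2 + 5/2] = 2*p + 7/2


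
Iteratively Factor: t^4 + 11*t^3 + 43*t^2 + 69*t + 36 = (t + 3)*(t^3 + 8*t^2 + 19*t + 12) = (t + 3)*(t + 4)*(t^2 + 4*t + 3) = (t + 1)*(t + 3)*(t + 4)*(t + 3)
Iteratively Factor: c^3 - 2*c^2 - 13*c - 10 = (c + 1)*(c^2 - 3*c - 10) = (c + 1)*(c + 2)*(c - 5)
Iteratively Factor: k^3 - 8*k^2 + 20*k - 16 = (k - 2)*(k^2 - 6*k + 8) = (k - 4)*(k - 2)*(k - 2)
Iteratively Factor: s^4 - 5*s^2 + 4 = (s - 1)*(s^3 + s^2 - 4*s - 4) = (s - 2)*(s - 1)*(s^2 + 3*s + 2) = (s - 2)*(s - 1)*(s + 2)*(s + 1)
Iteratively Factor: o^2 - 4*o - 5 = (o + 1)*(o - 5)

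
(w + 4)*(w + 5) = w^2 + 9*w + 20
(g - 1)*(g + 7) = g^2 + 6*g - 7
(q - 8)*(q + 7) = q^2 - q - 56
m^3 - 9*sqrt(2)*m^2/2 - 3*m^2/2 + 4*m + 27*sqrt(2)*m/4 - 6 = (m - 3/2)*(m - 4*sqrt(2))*(m - sqrt(2)/2)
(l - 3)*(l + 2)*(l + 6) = l^3 + 5*l^2 - 12*l - 36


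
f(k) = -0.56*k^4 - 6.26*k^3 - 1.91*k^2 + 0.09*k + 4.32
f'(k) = -2.24*k^3 - 18.78*k^2 - 3.82*k + 0.09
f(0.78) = 0.05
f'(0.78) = -15.38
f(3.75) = -463.06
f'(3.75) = -396.45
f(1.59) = -29.11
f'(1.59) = -62.47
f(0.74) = 0.64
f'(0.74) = -13.93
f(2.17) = -80.86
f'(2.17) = -119.52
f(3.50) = -371.20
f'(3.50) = -339.38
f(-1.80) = 28.60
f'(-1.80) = -40.82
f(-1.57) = 20.29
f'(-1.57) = -31.53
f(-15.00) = -7649.28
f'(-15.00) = 3391.89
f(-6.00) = 561.42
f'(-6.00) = -169.23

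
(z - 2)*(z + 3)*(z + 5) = z^3 + 6*z^2 - z - 30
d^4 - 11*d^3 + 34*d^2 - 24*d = d*(d - 6)*(d - 4)*(d - 1)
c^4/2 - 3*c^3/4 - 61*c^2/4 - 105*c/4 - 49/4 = (c/2 + 1/2)*(c - 7)*(c + 1)*(c + 7/2)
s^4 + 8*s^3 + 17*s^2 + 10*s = s*(s + 1)*(s + 2)*(s + 5)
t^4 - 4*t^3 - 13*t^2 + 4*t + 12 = (t - 6)*(t - 1)*(t + 1)*(t + 2)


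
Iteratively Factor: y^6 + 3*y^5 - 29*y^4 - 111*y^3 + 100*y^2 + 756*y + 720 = (y + 2)*(y^5 + y^4 - 31*y^3 - 49*y^2 + 198*y + 360) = (y + 2)*(y + 3)*(y^4 - 2*y^3 - 25*y^2 + 26*y + 120) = (y + 2)^2*(y + 3)*(y^3 - 4*y^2 - 17*y + 60) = (y - 3)*(y + 2)^2*(y + 3)*(y^2 - y - 20) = (y - 5)*(y - 3)*(y + 2)^2*(y + 3)*(y + 4)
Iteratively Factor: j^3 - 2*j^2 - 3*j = (j + 1)*(j^2 - 3*j) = j*(j + 1)*(j - 3)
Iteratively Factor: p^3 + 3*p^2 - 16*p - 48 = (p - 4)*(p^2 + 7*p + 12) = (p - 4)*(p + 4)*(p + 3)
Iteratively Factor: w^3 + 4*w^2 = (w + 4)*(w^2) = w*(w + 4)*(w)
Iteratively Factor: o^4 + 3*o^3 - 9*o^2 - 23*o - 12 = (o + 1)*(o^3 + 2*o^2 - 11*o - 12) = (o + 1)*(o + 4)*(o^2 - 2*o - 3) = (o + 1)^2*(o + 4)*(o - 3)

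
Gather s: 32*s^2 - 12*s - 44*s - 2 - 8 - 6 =32*s^2 - 56*s - 16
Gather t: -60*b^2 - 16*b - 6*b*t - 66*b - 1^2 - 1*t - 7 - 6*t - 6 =-60*b^2 - 82*b + t*(-6*b - 7) - 14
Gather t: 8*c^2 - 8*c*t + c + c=8*c^2 - 8*c*t + 2*c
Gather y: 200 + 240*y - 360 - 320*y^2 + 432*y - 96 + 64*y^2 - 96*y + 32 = -256*y^2 + 576*y - 224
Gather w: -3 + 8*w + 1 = 8*w - 2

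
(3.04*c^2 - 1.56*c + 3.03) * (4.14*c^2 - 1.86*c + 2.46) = 12.5856*c^4 - 12.1128*c^3 + 22.9242*c^2 - 9.4734*c + 7.4538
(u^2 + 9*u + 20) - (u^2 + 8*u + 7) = u + 13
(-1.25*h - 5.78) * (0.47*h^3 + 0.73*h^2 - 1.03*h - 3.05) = -0.5875*h^4 - 3.6291*h^3 - 2.9319*h^2 + 9.7659*h + 17.629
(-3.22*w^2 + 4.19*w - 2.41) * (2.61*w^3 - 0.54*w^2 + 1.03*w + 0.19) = -8.4042*w^5 + 12.6747*w^4 - 11.8693*w^3 + 5.0053*w^2 - 1.6862*w - 0.4579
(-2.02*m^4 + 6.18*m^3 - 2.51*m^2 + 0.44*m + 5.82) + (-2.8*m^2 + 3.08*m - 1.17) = -2.02*m^4 + 6.18*m^3 - 5.31*m^2 + 3.52*m + 4.65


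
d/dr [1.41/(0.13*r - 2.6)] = -0.1833/(0.13*r - 2.6)^2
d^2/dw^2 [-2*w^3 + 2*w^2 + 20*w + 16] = 4 - 12*w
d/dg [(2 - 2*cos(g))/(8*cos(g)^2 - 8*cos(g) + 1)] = 2*(-8*cos(g)^2 + 16*cos(g) - 7)*sin(g)/(8*sin(g)^2 + 8*cos(g) - 9)^2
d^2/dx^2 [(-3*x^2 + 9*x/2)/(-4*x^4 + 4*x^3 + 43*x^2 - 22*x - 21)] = 3*(96*x^8 - 384*x^7 + 760*x^6 + 348*x^5 - 2244*x^4 - 223*x^3 + 3906*x^2 - 8127*x + 2268)/(64*x^12 - 192*x^11 - 1872*x^10 + 5120*x^9 + 19020*x^8 - 45852*x^7 - 71659*x^6 + 148986*x^5 + 48255*x^4 - 113840*x^3 - 26397*x^2 + 29106*x + 9261)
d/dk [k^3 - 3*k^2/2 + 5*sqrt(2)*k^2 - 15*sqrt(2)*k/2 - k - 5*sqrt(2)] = 3*k^2 - 3*k + 10*sqrt(2)*k - 15*sqrt(2)/2 - 1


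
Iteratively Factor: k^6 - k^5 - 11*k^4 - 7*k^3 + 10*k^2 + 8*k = (k - 1)*(k^5 - 11*k^3 - 18*k^2 - 8*k) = (k - 1)*(k + 1)*(k^4 - k^3 - 10*k^2 - 8*k) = k*(k - 1)*(k + 1)*(k^3 - k^2 - 10*k - 8) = k*(k - 1)*(k + 1)*(k + 2)*(k^2 - 3*k - 4) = k*(k - 4)*(k - 1)*(k + 1)*(k + 2)*(k + 1)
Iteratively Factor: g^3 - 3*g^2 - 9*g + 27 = (g + 3)*(g^2 - 6*g + 9) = (g - 3)*(g + 3)*(g - 3)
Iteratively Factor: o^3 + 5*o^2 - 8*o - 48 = (o + 4)*(o^2 + o - 12) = (o - 3)*(o + 4)*(o + 4)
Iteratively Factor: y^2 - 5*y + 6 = (y - 2)*(y - 3)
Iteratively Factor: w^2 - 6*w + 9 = (w - 3)*(w - 3)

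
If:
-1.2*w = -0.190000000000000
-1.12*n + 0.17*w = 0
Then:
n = 0.02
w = 0.16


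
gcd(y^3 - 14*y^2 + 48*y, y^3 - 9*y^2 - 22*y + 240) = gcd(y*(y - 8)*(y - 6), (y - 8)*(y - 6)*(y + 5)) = y^2 - 14*y + 48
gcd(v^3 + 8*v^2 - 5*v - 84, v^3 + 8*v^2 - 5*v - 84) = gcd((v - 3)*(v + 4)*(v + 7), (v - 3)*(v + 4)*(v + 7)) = v^3 + 8*v^2 - 5*v - 84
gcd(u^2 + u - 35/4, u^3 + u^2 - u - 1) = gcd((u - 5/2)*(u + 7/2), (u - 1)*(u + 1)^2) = 1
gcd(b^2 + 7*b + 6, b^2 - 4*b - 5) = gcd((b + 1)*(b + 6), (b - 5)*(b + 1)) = b + 1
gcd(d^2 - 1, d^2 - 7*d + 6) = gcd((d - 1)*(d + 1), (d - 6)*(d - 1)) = d - 1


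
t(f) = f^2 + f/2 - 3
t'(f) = 2*f + 1/2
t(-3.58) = 8.03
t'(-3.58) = -6.66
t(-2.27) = 1.02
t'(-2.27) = -4.04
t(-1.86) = -0.47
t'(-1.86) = -3.22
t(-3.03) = 4.67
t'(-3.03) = -5.56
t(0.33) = -2.73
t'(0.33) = 1.16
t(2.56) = 4.83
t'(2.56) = 5.62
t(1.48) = -0.07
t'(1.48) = 3.46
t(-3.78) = 9.40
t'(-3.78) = -7.06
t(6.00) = 36.00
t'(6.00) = 12.50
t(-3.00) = 4.50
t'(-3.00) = -5.50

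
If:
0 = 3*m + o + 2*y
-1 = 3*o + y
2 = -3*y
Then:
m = 13/27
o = -1/9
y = -2/3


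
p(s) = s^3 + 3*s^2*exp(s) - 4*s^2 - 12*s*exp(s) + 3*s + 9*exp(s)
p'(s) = 3*s^2*exp(s) + 3*s^2 - 6*s*exp(s) - 8*s - 3*exp(s) + 3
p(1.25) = -5.13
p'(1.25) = -22.60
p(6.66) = 48646.71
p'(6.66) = 70415.73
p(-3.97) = -135.56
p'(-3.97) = 83.33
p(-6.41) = -446.61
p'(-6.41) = 177.81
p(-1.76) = -16.34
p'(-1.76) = 29.27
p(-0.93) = 1.92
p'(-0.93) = 15.08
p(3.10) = 14.64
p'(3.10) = 167.52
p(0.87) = 2.22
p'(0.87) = -15.89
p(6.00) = 18244.30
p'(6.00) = 27899.59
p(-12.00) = -2340.00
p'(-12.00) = 531.00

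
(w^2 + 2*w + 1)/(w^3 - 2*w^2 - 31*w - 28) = (w + 1)/(w^2 - 3*w - 28)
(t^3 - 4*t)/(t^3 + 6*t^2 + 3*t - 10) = t*(t - 2)/(t^2 + 4*t - 5)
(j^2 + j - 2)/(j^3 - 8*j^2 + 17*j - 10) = (j + 2)/(j^2 - 7*j + 10)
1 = 1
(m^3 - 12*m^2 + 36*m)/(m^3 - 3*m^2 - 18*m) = (m - 6)/(m + 3)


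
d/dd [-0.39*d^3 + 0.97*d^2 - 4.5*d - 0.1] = -1.17*d^2 + 1.94*d - 4.5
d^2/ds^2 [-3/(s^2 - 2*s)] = 6*(s*(s - 2) - 4*(s - 1)^2)/(s^3*(s - 2)^3)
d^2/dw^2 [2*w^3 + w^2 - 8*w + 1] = 12*w + 2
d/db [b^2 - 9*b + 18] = 2*b - 9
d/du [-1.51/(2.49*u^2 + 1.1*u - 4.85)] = (7.5198*u + 1.661)/(2.49*u^2 + 1.1*u - 4.85)^2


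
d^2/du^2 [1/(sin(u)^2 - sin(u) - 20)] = (4*sin(u)^4 - 3*sin(u)^3 + 75*sin(u)^2 - 14*sin(u) - 42)/(sin(u) + cos(u)^2 + 19)^3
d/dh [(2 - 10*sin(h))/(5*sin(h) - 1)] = 0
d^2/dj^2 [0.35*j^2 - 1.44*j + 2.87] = 0.700000000000000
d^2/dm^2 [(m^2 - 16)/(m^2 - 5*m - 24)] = 2*(5*m^3 + 24*m^2 + 240*m - 208)/(m^6 - 15*m^5 + 3*m^4 + 595*m^3 - 72*m^2 - 8640*m - 13824)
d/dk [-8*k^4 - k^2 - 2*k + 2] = -32*k^3 - 2*k - 2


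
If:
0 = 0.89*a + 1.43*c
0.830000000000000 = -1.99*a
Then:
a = -0.42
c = 0.26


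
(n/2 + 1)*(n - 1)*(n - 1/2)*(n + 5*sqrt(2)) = n^4/2 + n^3/4 + 5*sqrt(2)*n^3/2 - 5*n^2/4 + 5*sqrt(2)*n^2/4 - 25*sqrt(2)*n/4 + n/2 + 5*sqrt(2)/2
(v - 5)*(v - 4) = v^2 - 9*v + 20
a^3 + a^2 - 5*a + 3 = (a - 1)^2*(a + 3)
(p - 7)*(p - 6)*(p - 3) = p^3 - 16*p^2 + 81*p - 126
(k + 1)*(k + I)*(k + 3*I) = k^3 + k^2 + 4*I*k^2 - 3*k + 4*I*k - 3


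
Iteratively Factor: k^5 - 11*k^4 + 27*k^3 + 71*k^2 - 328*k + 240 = (k - 4)*(k^4 - 7*k^3 - k^2 + 67*k - 60) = (k - 5)*(k - 4)*(k^3 - 2*k^2 - 11*k + 12) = (k - 5)*(k - 4)^2*(k^2 + 2*k - 3) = (k - 5)*(k - 4)^2*(k - 1)*(k + 3)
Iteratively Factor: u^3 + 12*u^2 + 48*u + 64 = (u + 4)*(u^2 + 8*u + 16) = (u + 4)^2*(u + 4)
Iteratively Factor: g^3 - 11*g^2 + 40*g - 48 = (g - 4)*(g^2 - 7*g + 12) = (g - 4)^2*(g - 3)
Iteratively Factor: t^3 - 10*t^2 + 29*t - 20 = (t - 5)*(t^2 - 5*t + 4) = (t - 5)*(t - 4)*(t - 1)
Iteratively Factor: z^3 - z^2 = (z - 1)*(z^2) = z*(z - 1)*(z)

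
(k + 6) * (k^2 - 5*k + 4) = k^3 + k^2 - 26*k + 24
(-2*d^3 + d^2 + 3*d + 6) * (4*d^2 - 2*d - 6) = -8*d^5 + 8*d^4 + 22*d^3 + 12*d^2 - 30*d - 36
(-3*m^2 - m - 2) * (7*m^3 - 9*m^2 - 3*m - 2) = -21*m^5 + 20*m^4 + 4*m^3 + 27*m^2 + 8*m + 4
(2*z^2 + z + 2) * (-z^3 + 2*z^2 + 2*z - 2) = -2*z^5 + 3*z^4 + 4*z^3 + 2*z^2 + 2*z - 4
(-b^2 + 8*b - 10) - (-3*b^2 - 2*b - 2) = 2*b^2 + 10*b - 8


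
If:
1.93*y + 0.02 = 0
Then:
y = -0.01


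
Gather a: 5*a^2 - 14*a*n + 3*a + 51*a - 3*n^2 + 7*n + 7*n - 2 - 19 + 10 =5*a^2 + a*(54 - 14*n) - 3*n^2 + 14*n - 11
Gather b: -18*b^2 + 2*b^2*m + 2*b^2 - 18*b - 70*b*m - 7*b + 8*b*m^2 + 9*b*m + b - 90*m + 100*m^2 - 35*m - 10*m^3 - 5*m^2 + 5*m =b^2*(2*m - 16) + b*(8*m^2 - 61*m - 24) - 10*m^3 + 95*m^2 - 120*m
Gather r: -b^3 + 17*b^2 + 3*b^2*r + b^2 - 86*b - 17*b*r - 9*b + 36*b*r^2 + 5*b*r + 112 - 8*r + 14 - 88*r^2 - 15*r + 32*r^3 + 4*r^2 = -b^3 + 18*b^2 - 95*b + 32*r^3 + r^2*(36*b - 84) + r*(3*b^2 - 12*b - 23) + 126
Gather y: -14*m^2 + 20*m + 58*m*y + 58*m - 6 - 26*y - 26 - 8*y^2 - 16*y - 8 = -14*m^2 + 78*m - 8*y^2 + y*(58*m - 42) - 40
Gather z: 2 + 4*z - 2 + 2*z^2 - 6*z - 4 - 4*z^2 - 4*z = -2*z^2 - 6*z - 4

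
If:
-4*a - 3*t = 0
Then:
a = -3*t/4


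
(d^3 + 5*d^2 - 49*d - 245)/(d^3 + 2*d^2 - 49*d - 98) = (d + 5)/(d + 2)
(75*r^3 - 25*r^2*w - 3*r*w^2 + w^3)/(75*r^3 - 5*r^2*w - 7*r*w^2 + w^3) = (15*r^2 - 2*r*w - w^2)/(15*r^2 + 2*r*w - w^2)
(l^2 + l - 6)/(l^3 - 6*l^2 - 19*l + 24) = (l - 2)/(l^2 - 9*l + 8)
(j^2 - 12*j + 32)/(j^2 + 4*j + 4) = (j^2 - 12*j + 32)/(j^2 + 4*j + 4)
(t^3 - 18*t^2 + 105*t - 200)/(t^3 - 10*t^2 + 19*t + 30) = (t^2 - 13*t + 40)/(t^2 - 5*t - 6)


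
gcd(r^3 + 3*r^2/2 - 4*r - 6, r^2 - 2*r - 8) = r + 2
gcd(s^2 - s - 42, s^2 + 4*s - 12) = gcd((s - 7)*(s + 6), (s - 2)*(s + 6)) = s + 6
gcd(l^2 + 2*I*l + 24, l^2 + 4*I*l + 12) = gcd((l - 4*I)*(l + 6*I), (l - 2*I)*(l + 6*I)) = l + 6*I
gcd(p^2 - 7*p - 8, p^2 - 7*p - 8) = p^2 - 7*p - 8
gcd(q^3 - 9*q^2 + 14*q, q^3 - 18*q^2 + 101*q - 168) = q - 7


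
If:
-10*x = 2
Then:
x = -1/5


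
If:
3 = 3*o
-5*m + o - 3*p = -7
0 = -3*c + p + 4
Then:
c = p/3 + 4/3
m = 8/5 - 3*p/5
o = 1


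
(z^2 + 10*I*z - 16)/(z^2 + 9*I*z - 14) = (z + 8*I)/(z + 7*I)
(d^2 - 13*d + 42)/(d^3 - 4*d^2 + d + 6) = (d^2 - 13*d + 42)/(d^3 - 4*d^2 + d + 6)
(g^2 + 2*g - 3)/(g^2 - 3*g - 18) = (g - 1)/(g - 6)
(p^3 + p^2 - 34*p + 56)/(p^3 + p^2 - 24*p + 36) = (p^2 + 3*p - 28)/(p^2 + 3*p - 18)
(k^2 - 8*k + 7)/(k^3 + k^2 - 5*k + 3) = (k - 7)/(k^2 + 2*k - 3)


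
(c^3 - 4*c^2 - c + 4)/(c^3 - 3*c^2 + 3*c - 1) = (c^2 - 3*c - 4)/(c^2 - 2*c + 1)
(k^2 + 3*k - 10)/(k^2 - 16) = (k^2 + 3*k - 10)/(k^2 - 16)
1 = 1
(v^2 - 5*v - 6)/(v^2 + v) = (v - 6)/v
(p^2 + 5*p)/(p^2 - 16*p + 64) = p*(p + 5)/(p^2 - 16*p + 64)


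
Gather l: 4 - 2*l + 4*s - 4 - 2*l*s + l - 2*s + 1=l*(-2*s - 1) + 2*s + 1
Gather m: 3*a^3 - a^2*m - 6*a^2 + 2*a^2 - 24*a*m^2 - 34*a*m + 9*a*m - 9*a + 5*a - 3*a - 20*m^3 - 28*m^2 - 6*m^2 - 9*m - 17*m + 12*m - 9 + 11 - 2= 3*a^3 - 4*a^2 - 7*a - 20*m^3 + m^2*(-24*a - 34) + m*(-a^2 - 25*a - 14)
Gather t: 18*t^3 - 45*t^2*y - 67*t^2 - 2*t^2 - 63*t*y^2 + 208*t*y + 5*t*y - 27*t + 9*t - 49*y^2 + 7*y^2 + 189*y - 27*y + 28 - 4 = 18*t^3 + t^2*(-45*y - 69) + t*(-63*y^2 + 213*y - 18) - 42*y^2 + 162*y + 24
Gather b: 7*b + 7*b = 14*b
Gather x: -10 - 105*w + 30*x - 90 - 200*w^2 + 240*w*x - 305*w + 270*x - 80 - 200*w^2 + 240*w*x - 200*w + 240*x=-400*w^2 - 610*w + x*(480*w + 540) - 180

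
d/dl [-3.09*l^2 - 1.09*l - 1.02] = -6.18*l - 1.09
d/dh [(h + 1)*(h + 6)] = 2*h + 7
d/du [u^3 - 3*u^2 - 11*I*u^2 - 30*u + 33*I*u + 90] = 3*u^2 - 6*u - 22*I*u - 30 + 33*I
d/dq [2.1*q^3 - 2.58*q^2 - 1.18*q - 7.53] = 6.3*q^2 - 5.16*q - 1.18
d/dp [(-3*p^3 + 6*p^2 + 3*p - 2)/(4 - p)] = 2*(3*p^3 - 21*p^2 + 24*p + 5)/(p^2 - 8*p + 16)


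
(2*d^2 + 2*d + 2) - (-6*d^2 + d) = 8*d^2 + d + 2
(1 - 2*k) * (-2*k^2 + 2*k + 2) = 4*k^3 - 6*k^2 - 2*k + 2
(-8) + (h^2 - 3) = h^2 - 11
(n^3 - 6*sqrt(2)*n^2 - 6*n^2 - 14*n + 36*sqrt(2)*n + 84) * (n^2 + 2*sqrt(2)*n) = n^5 - 6*n^4 - 4*sqrt(2)*n^4 - 38*n^3 + 24*sqrt(2)*n^3 - 28*sqrt(2)*n^2 + 228*n^2 + 168*sqrt(2)*n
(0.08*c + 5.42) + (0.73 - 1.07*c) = 6.15 - 0.99*c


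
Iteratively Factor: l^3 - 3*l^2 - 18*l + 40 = (l + 4)*(l^2 - 7*l + 10) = (l - 2)*(l + 4)*(l - 5)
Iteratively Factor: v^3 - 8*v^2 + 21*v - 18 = (v - 2)*(v^2 - 6*v + 9) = (v - 3)*(v - 2)*(v - 3)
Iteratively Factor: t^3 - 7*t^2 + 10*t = (t)*(t^2 - 7*t + 10) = t*(t - 5)*(t - 2)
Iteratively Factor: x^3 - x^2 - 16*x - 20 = (x - 5)*(x^2 + 4*x + 4) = (x - 5)*(x + 2)*(x + 2)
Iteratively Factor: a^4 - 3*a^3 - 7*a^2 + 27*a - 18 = (a + 3)*(a^3 - 6*a^2 + 11*a - 6) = (a - 2)*(a + 3)*(a^2 - 4*a + 3) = (a - 2)*(a - 1)*(a + 3)*(a - 3)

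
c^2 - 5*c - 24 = (c - 8)*(c + 3)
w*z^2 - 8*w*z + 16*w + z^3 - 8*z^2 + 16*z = (w + z)*(z - 4)^2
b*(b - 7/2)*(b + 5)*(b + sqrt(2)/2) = b^4 + sqrt(2)*b^3/2 + 3*b^3/2 - 35*b^2/2 + 3*sqrt(2)*b^2/4 - 35*sqrt(2)*b/4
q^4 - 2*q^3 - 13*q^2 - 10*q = q*(q - 5)*(q + 1)*(q + 2)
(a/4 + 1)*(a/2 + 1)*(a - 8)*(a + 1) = a^4/8 - a^3/8 - 21*a^2/4 - 13*a - 8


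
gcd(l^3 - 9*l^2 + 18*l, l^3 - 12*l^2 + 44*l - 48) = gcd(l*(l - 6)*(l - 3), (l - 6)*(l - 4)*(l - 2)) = l - 6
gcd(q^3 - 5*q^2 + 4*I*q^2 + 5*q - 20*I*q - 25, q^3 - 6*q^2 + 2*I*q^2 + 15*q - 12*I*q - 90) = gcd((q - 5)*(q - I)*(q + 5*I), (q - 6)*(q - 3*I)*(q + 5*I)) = q + 5*I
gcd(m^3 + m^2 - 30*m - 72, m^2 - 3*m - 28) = m + 4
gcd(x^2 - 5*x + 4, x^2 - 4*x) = x - 4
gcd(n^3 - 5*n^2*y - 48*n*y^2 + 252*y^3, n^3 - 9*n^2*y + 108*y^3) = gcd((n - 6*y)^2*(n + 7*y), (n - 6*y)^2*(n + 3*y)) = n^2 - 12*n*y + 36*y^2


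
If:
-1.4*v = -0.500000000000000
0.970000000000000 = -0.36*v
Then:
No Solution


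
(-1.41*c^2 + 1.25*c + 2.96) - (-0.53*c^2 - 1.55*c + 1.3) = -0.88*c^2 + 2.8*c + 1.66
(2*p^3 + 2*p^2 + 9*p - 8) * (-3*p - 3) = -6*p^4 - 12*p^3 - 33*p^2 - 3*p + 24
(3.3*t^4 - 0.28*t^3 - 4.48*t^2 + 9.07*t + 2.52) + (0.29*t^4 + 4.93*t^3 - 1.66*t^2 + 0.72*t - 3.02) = 3.59*t^4 + 4.65*t^3 - 6.14*t^2 + 9.79*t - 0.5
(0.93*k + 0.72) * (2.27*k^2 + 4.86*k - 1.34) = 2.1111*k^3 + 6.1542*k^2 + 2.253*k - 0.9648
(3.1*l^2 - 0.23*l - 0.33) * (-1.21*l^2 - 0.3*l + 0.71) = -3.751*l^4 - 0.6517*l^3 + 2.6693*l^2 - 0.0643*l - 0.2343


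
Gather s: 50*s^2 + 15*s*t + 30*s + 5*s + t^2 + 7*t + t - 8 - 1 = 50*s^2 + s*(15*t + 35) + t^2 + 8*t - 9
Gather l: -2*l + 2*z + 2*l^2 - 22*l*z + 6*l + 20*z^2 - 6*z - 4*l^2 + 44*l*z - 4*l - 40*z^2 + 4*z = -2*l^2 + 22*l*z - 20*z^2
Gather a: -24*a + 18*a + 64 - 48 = 16 - 6*a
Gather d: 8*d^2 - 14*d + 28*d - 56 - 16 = 8*d^2 + 14*d - 72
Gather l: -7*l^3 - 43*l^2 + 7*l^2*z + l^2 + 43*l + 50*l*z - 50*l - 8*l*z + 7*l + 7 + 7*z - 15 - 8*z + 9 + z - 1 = -7*l^3 + l^2*(7*z - 42) + 42*l*z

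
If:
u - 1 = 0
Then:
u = 1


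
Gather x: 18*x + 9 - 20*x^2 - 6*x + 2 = -20*x^2 + 12*x + 11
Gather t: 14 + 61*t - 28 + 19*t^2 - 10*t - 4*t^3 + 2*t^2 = -4*t^3 + 21*t^2 + 51*t - 14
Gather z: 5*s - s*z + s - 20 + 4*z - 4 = 6*s + z*(4 - s) - 24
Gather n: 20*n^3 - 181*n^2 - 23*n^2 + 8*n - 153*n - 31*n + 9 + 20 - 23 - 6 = 20*n^3 - 204*n^2 - 176*n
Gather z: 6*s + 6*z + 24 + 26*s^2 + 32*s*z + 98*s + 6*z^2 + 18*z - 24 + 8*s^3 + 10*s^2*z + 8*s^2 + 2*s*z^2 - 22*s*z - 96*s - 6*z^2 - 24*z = 8*s^3 + 34*s^2 + 2*s*z^2 + 8*s + z*(10*s^2 + 10*s)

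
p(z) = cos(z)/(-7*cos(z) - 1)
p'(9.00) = 0.01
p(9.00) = -0.17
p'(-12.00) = 0.01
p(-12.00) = -0.12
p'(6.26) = -0.00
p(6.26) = -0.12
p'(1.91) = 0.53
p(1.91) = -0.25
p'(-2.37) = -0.04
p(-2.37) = -0.18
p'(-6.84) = -0.01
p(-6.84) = -0.12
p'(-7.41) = -0.06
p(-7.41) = -0.11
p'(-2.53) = -0.03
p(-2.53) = -0.17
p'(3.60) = -0.02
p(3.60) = -0.17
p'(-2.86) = -0.01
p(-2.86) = -0.17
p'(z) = -sin(z)/(-7*cos(z) - 1) - 7*sin(z)*cos(z)/(-7*cos(z) - 1)^2 = sin(z)/(7*cos(z) + 1)^2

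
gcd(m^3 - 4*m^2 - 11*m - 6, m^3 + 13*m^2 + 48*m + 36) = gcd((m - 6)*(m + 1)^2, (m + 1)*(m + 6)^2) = m + 1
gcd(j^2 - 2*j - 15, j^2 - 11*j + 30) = j - 5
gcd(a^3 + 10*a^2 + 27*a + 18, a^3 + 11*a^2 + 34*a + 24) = a^2 + 7*a + 6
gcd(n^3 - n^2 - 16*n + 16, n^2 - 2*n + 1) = n - 1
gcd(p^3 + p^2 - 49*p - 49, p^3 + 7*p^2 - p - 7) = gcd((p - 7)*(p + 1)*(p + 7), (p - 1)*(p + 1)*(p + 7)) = p^2 + 8*p + 7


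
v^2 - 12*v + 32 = (v - 8)*(v - 4)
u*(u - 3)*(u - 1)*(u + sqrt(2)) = u^4 - 4*u^3 + sqrt(2)*u^3 - 4*sqrt(2)*u^2 + 3*u^2 + 3*sqrt(2)*u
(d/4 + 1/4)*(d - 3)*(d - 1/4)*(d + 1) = d^4/4 - 5*d^3/16 - 19*d^2/16 - 7*d/16 + 3/16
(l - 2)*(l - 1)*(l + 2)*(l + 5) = l^4 + 4*l^3 - 9*l^2 - 16*l + 20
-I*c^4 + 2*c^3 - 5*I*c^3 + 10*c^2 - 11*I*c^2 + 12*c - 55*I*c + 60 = (c + 5)*(c - 3*I)*(c + 4*I)*(-I*c + 1)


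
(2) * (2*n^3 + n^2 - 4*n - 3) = 4*n^3 + 2*n^2 - 8*n - 6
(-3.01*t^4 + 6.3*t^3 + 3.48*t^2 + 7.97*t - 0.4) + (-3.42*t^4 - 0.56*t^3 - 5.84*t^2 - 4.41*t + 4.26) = -6.43*t^4 + 5.74*t^3 - 2.36*t^2 + 3.56*t + 3.86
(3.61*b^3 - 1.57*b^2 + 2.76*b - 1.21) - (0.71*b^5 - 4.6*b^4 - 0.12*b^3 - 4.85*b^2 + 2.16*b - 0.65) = -0.71*b^5 + 4.6*b^4 + 3.73*b^3 + 3.28*b^2 + 0.6*b - 0.56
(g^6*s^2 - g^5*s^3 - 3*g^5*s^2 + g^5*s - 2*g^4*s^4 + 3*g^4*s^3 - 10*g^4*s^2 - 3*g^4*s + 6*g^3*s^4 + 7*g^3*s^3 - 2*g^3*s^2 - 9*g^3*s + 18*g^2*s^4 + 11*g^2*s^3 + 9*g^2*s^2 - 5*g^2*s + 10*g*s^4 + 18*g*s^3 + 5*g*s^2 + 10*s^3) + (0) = g^6*s^2 - g^5*s^3 - 3*g^5*s^2 + g^5*s - 2*g^4*s^4 + 3*g^4*s^3 - 10*g^4*s^2 - 3*g^4*s + 6*g^3*s^4 + 7*g^3*s^3 - 2*g^3*s^2 - 9*g^3*s + 18*g^2*s^4 + 11*g^2*s^3 + 9*g^2*s^2 - 5*g^2*s + 10*g*s^4 + 18*g*s^3 + 5*g*s^2 + 10*s^3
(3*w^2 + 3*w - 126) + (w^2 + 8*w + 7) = 4*w^2 + 11*w - 119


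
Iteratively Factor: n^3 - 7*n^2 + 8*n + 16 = (n - 4)*(n^2 - 3*n - 4) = (n - 4)*(n + 1)*(n - 4)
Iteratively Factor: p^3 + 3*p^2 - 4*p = (p + 4)*(p^2 - p) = p*(p + 4)*(p - 1)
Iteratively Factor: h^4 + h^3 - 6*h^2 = (h - 2)*(h^3 + 3*h^2) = h*(h - 2)*(h^2 + 3*h) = h*(h - 2)*(h + 3)*(h)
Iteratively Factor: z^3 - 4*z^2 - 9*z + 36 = (z + 3)*(z^2 - 7*z + 12) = (z - 3)*(z + 3)*(z - 4)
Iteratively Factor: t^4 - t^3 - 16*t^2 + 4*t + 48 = (t + 3)*(t^3 - 4*t^2 - 4*t + 16) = (t - 4)*(t + 3)*(t^2 - 4) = (t - 4)*(t - 2)*(t + 3)*(t + 2)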